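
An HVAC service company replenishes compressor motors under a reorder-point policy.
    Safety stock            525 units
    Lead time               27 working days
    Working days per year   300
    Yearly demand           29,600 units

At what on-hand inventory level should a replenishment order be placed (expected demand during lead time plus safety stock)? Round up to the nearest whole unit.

3,189 units

Daily demand d = 29,600 / 300 = 98.667 units/day
Demand during lead time = 98.667 × 27 = 2,664.00
Reorder point = 2,664.00 + 525 = 3,189.00 → round up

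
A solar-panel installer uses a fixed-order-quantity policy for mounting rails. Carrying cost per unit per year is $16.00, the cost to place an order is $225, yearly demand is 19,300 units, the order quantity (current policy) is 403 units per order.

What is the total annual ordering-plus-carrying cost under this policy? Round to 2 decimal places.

$13,999.43

Ordering: D/Q × S = 19,300/403 × $225 = $10,775.43
Holding:  Q/2 × H = 403/2 × $16 = $3,224.00
Total = $10,775.43 + $3,224.00 = $13,999.43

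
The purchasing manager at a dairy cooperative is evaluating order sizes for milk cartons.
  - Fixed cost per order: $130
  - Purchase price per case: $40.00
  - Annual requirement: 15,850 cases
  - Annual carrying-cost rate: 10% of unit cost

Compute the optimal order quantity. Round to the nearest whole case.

H = i·C = 0.1 × $40 = $4.0000 per case-year
2DS/H = 2·15,850·130/4 = 1,030,250.00
EOQ = √1,030,250.00 ≈ 1,015.01

1,015 cases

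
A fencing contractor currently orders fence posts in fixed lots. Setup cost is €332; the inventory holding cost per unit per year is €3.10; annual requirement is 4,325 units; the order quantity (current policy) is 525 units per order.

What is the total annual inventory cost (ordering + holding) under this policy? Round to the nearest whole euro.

Annual ordering cost = (D/Q)·S = (4,325/525) × 332 = €2,735.05
Annual holding cost  = (Q/2)·H = (525/2) × 3.1 = €813.75
Total = €2,735.05 + €813.75 = €3,548.80

€3,549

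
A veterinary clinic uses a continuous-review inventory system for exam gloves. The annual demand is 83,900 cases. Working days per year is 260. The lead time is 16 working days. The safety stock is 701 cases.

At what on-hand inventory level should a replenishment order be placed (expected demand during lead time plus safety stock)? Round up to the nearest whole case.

Daily demand d = 83,900 / 260 = 322.692 cases/day
Demand during lead time = 322.692 × 16 = 5,163.08
Reorder point = 5,163.08 + 701 = 5,864.08 → round up

5,865 cases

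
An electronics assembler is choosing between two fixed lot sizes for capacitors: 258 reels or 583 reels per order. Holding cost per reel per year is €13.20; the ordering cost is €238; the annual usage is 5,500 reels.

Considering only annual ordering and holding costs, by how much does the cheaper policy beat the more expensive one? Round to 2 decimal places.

€683.36

For each Q, cost = (D/Q)·S + (Q/2)·H.
TC(258) = (5,500/258)×238 + (258/2)×13.2 = €6,776.44
TC(583) = (5,500/583)×238 + (583/2)×13.2 = €6,093.08
|ΔTC| = |€6,776.44 − €6,093.08| = €683.36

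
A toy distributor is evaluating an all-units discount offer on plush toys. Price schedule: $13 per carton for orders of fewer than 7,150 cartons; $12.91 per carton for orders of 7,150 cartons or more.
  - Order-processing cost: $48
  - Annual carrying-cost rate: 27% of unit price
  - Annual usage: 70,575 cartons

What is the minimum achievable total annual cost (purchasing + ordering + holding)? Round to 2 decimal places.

$922,351.57

H₁ = 27%×$13 = $3.5100;  H₂ = 27%×$12.91 = $3.4857
EOQ₁ = √(2×70,575×48/3.5100) = 1,389.34  (< 7,150, feasible at tier 1)
EOQ₂ = √(2×70,575×48/3.4857) = 1,394.17  (< 7,150 → use Q = 7,150 at tier-2 price)
TC(tier 1 (EOQ₁), Q≈1,389.3) = $922,351.57
TC(tier 2, Q≈7,150.0) = $924,058.42
Minimum at tier 1 (EOQ₁): $922,351.57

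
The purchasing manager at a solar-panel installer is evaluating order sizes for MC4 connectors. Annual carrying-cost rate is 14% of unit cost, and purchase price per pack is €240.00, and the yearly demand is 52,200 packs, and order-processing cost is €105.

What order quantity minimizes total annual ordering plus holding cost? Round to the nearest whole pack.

H = i·C = 0.14 × €240 = €33.6000 per pack-year
Optimal lot size Q* = (2 × 52,200 × €105 / €33.6)^½ ≈ 571.18

571 packs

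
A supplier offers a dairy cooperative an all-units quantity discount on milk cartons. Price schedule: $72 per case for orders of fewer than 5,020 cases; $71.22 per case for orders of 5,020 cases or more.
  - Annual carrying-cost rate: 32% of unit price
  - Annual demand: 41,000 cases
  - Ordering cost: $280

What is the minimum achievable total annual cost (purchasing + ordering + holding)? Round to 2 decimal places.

$2,974,999.97

H₁ = 32%×$72 = $23.0400;  H₂ = 32%×$71.22 = $22.7904
EOQ₁ = √(2×41,000×280/23.0400) = 998.26  (< 5,020, feasible at tier 1)
EOQ₂ = √(2×41,000×280/22.7904) = 1,003.71  (< 5,020 → use Q = 5,020 at tier-2 price)
TC(tier 1 (EOQ₁), Q≈998.3) = $2,974,999.97
TC(tier 2, Q≈5,020.0) = $2,979,510.76
Minimum at tier 1 (EOQ₁): $2,974,999.97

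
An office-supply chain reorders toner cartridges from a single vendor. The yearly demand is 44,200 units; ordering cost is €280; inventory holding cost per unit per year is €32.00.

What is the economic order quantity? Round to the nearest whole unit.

879 units

EOQ = √(2DS/H) = √(2 × 44,200 × 280 / 32)
    = √(773,500.00) ≈ 879.49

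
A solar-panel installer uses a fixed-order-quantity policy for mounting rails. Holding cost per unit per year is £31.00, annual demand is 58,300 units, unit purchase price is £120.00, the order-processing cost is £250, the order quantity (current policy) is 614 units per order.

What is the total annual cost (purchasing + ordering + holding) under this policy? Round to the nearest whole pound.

Orders/yr = 58,300/614 = 94.951; ordering cost = 94.951 × £250 = £23,737.79
Average inventory = 614/2 = 307; holding cost = 307 × £31 = £9,517.00
Purchase cost = D·C = 58,300 × 120 = £6,996,000.00
Total = £23,737.79 + £9,517.00 + £6,996,000.00 = £7,029,254.79

£7,029,255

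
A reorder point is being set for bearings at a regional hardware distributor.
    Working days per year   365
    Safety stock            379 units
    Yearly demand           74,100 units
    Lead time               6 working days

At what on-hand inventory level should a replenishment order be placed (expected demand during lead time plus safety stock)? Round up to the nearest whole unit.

Daily demand d = 74,100 / 365 = 203.014 units/day
Demand during lead time = 203.014 × 6 = 1,218.08
Reorder point = 1,218.08 + 379 = 1,597.08 → round up

1,598 units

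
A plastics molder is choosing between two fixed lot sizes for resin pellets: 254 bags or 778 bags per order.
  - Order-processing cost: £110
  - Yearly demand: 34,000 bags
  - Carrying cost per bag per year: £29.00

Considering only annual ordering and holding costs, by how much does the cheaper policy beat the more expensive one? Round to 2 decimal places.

£2,319.21

Annual cost at Q: ordering D·S/Q plus holding Q·H/2.
TC(254) = (34,000/254)×110 + (254/2)×29 = £18,407.41
TC(778) = (34,000/778)×110 + (778/2)×29 = £16,088.20
Cheaper: Q = 778.  Difference = £2,319.21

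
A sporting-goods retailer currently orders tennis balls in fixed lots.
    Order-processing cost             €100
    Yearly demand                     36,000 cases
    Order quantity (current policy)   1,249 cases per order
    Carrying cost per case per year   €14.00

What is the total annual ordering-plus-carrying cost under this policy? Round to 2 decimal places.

Orders/yr = 36,000/1,249 = 28.823; ordering cost = 28.823 × €100 = €2,882.31
Average inventory = 1,249/2 = 624.5; holding cost = 624.5 × €14 = €8,743.00
Total = €2,882.31 + €8,743.00 = €11,625.31

€11,625.31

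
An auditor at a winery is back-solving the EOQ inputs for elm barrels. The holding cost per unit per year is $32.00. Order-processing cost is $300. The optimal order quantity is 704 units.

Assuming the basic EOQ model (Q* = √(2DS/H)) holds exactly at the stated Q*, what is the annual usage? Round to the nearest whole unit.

26,433 units per year

EOQ relation: Q² = 2DS/H, so rearrange for the unknown.
D = Q²H / (2S) = 704² × 32 / (2 × 300) = 26,432.85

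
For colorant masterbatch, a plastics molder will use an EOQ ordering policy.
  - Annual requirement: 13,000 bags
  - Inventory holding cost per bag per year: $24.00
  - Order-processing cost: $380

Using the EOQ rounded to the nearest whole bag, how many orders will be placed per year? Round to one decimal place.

20.2 orders per year

Q* = √(2·D·S / H) = √(2·13,000·380 / 24) = √411,666.7 ≈ 641.61 → Q = 642
Orders per year = D/Q = 13,000 / 642 = 20.249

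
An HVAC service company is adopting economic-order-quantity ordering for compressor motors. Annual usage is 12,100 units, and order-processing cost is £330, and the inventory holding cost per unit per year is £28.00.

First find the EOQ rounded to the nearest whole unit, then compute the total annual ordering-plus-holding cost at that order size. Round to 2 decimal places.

Q* = √(2·D·S / H) = √(2·12,100·330 / 28) = √285,214.3 ≈ 534.05 → Q = 534 units
Annual ordering cost = (D/Q)·S = (12,100/534) × 330 = £7,477.53
Annual holding cost  = (Q/2)·H = (534/2) × 28 = £7,476.00
Total = £7,477.53 + £7,476.00 = £14,953.53

£14,953.53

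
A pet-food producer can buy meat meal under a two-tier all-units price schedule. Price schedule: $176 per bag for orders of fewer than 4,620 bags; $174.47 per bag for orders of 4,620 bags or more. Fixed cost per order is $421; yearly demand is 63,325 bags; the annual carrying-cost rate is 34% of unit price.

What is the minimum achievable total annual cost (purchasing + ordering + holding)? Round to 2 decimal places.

$11,191,112.01

H₁ = 34%×$176 = $59.8400;  H₂ = 34%×$174.47 = $59.3198
EOQ₁ = √(2×63,325×421/59.8400) = 943.95  (< 4,620, feasible at tier 1)
EOQ₂ = √(2×63,325×421/59.3198) = 948.08  (< 4,620 → use Q = 4,620 at tier-2 price)
TC(tier 1 (EOQ₁), Q≈943.9) = $11,201,685.82
TC(tier 2, Q≈4,620.0) = $11,191,112.01
Minimum at tier 2: $11,191,112.01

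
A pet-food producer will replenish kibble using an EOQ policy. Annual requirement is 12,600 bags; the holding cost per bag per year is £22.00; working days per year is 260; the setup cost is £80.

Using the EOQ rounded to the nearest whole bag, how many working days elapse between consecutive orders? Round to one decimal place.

Q* = √(2·D·S / H) = √(2·12,600·80 / 22) = √91,636.4 ≈ 302.71 → Q = 303 bags
T = Q/D × 260 days = 303/12,600 × 260 = 6.252 days

6.3 days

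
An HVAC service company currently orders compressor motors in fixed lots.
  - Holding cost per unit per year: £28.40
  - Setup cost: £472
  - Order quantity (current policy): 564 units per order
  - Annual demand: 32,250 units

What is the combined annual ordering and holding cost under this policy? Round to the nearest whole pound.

£34,998

Ordering: D/Q × S = 32,250/564 × £472 = £26,989.36
Holding:  Q/2 × H = 564/2 × £28.4 = £8,008.80
Total = £26,989.36 + £8,008.80 = £34,998.16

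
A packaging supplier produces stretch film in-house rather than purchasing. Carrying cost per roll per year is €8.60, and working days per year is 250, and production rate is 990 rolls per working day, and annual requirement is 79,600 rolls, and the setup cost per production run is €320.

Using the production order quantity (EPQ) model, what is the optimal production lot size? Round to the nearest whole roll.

2,955 rolls

Daily demand d = 79,600/250 = 318.400; p = 990; 1 − d/p = 0.67838
EPQ = √(2DS / (H(1 − d/p)))
    = √(2 × 79,600 × 320 / (8.6 × 0.67838)) ≈ 2,955.01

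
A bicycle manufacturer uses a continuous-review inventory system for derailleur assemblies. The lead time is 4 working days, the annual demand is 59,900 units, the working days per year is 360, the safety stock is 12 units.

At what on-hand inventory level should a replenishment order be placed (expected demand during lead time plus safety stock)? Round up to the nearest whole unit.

Daily demand d = 59,900 / 360 = 166.389 units/day
Demand during lead time = 166.389 × 4 = 665.56
Reorder point = 665.56 + 12 = 677.56 → round up

678 units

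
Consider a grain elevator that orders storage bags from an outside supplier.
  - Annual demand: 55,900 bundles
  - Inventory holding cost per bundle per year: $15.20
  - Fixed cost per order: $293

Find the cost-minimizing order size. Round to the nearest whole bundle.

1,468 bundles

EOQ = √(2DS/H) = √(2 × 55,900 × 293 / 15.2)
    = √(2,155,092.11) ≈ 1,468.02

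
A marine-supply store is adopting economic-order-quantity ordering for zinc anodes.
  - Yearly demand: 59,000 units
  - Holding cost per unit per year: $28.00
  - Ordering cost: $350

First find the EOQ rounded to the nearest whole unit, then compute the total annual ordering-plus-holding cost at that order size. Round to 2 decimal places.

2DS/H = 2·59,000·350/28 = 1,475,000.00
EOQ = √1,475,000.00 ≈ 1,214.50 → Q = 1,214 units
Annual ordering cost = (D/Q)·S = (59,000/1,214) × 350 = $17,009.88
Annual holding cost  = (Q/2)·H = (1,214/2) × 28 = $16,996.00
Total = $17,009.88 + $16,996.00 = $34,005.88

$34,005.88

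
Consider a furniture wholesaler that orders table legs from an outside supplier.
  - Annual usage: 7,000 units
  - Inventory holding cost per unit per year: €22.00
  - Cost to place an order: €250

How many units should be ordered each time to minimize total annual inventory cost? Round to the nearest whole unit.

399 units

EOQ = √(2DS/H) = √(2 × 7,000 × 250 / 22)
    = √(159,090.91) ≈ 398.86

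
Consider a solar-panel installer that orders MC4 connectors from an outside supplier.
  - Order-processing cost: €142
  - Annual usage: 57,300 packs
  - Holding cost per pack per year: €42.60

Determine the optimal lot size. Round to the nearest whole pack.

618 packs

2DS/H = 2·57,300·142/42.6 = 382,000.00
EOQ = √382,000.00 ≈ 618.06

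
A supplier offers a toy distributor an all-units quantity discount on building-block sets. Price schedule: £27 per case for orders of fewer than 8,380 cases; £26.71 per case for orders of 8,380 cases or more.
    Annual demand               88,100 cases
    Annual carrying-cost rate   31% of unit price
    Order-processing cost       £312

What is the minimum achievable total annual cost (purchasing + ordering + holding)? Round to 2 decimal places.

H₁ = 31%×£27 = £8.3700;  H₂ = 31%×£26.71 = £8.2801
EOQ₁ = √(2×88,100×312/8.3700) = 2,562.82  (< 8,380, feasible at tier 1)
EOQ₂ = √(2×88,100×312/8.2801) = 2,576.69  (< 8,380 → use Q = 8,380 at tier-2 price)
TC(tier 1 (EOQ₁), Q≈2,562.8) = £2,400,150.77
TC(tier 2, Q≈8,380.0) = £2,391,124.71
Minimum at tier 2: £2,391,124.71

£2,391,124.71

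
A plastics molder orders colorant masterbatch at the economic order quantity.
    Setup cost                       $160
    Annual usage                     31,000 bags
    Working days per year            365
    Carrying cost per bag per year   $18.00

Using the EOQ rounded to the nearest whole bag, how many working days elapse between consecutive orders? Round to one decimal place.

8.7 days

Optimal lot size Q* = (2 × 31,000 × $160 / $18)^½ ≈ 742.37 → Q = 742 bags
Days between orders = 365 / (D/Q) = 365 / 41.779 ≈ 8.736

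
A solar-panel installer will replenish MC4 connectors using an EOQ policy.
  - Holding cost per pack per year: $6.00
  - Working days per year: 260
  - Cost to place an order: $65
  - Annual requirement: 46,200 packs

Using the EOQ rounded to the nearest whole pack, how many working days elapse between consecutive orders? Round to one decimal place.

5.6 days

Q* = √(2·D·S / H) = √(2·46,200·65 / 6) = √1,001,000.0 ≈ 1,000.50 → Q = 1,000 packs
T = Q/D × 260 days = 1,000/46,200 × 260 = 5.628 days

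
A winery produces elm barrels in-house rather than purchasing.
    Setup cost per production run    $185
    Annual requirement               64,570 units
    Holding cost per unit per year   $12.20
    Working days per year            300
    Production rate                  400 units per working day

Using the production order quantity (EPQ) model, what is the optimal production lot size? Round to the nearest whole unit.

2,059 units

d = 64,570/300 = 215.2333 units/day;  effective holding cost H(1 − d/p) = 12.2·(1 − 215.2333/400) = 5.63538
Q* = √(2DS / H_eff) = √(2·64,570·185 / 5.63538) ≈ 2,058.99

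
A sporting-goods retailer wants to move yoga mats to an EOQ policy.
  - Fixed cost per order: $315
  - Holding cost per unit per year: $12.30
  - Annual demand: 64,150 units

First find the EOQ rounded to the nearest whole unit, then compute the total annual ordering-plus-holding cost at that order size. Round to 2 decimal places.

$22,295.70

Q* = √(2·D·S / H) = √(2·64,150·315 / 12.3) = √3,285,731.7 ≈ 1,812.66 → Q = 1,813 units
Orders/yr = 64,150/1,813 = 35.383; ordering cost = 35.383 × $315 = $11,145.75
Average inventory = 1,813/2 = 906.5; holding cost = 906.5 × $12.3 = $11,149.95
Total = $11,145.75 + $11,149.95 = $22,295.70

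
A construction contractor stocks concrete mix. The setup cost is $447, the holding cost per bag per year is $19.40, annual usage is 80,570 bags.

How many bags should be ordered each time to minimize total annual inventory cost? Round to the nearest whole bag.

1,927 bags

2DS/H = 2·80,570·447/19.4 = 3,712,864.95
EOQ = √3,712,864.95 ≈ 1,926.88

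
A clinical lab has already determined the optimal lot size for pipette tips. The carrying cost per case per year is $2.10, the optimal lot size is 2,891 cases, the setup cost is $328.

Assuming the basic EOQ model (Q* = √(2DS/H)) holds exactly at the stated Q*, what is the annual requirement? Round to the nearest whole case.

From Q* = √(2DS/H) ⇒ Q*² = 2DS/H.
D = Q²H / (2S) = 2,891² × 2.1 / (2 × 328) = 26,755.41

26,755 cases per year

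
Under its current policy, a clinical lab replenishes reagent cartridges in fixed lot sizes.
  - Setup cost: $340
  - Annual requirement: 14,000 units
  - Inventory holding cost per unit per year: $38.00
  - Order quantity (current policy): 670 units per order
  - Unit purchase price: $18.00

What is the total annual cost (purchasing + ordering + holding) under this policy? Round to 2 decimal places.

$271,834.48

Annual ordering cost = (D/Q)·S = (14,000/670) × 340 = $7,104.48
Annual holding cost  = (Q/2)·H = (670/2) × 38 = $12,730.00
Purchase cost = D·C = 14,000 × 18 = $252,000.00
Total = $7,104.48 + $12,730.00 + $252,000.00 = $271,834.48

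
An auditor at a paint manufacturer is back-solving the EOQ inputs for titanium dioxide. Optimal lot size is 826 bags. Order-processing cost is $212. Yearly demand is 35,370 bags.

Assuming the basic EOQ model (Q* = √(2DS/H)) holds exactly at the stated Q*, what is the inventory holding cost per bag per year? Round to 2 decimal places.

Since Q* = (2DS/H)^½, squaring gives Q*²·H = 2DS.
H = 2DS / Q² = 2 × 35,370 × 212 / 826² = 21.9807

$21.98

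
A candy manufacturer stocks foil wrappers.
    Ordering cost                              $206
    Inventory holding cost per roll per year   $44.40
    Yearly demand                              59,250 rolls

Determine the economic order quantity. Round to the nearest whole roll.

Q* = √(2·D·S / H) = √(2·59,250·206 / 44.4) = √549,797.3 ≈ 741.48

741 rolls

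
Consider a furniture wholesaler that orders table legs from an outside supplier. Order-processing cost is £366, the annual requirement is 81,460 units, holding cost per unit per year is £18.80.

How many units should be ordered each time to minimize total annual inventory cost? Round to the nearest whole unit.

1,781 units

Q* = √(2·D·S / H) = √(2·81,460·366 / 18.8) = √3,171,740.4 ≈ 1,780.94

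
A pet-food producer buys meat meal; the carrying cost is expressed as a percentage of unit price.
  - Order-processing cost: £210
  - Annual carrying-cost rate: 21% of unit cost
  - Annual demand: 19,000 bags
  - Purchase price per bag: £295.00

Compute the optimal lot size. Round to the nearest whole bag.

359 bags

H = i·C = 0.21 × £295 = £61.9500 per bag-year
EOQ = √(2DS/H) = √(2 × 19,000 × 210 / 61.95)
    = √(128,813.56) ≈ 358.91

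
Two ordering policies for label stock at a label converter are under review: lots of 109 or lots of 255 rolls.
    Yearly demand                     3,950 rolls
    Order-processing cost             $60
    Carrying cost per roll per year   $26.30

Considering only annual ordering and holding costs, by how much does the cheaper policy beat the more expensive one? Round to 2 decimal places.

Annual cost at Q: ordering D·S/Q plus holding Q·H/2.
TC(109) = (3,950/109)×60 + (109/2)×26.3 = $3,607.66
TC(255) = (3,950/255)×60 + (255/2)×26.3 = $4,282.66
Lots of 109 are cheaper by $675.00.

$675.00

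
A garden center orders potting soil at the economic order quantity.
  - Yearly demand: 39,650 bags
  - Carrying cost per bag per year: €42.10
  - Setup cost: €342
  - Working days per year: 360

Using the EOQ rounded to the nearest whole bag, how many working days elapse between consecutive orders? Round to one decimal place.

7.3 days

Optimal lot size Q* = (2 × 39,650 × €342 / €42.1)^½ ≈ 802.62 → Q = 803 bags
Cycle time = (working days × Q)/D = (360 × 803) / 39,650 = 7.291 days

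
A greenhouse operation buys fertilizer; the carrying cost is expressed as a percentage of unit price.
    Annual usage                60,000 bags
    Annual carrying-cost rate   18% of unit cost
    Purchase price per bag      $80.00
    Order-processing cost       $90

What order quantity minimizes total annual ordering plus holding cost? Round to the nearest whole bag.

Holding cost per bag per year: H = 18% × $80 = $14.4000
Optimal lot size Q* = (2 × 60,000 × $90 / $14.4)^½ ≈ 866.03

866 bags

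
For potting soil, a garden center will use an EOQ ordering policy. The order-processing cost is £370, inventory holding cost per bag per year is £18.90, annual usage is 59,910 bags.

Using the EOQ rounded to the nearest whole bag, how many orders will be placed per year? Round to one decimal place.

39.1 orders per year

2DS/H = 2·59,910·370/18.9 = 2,345,682.54
EOQ = √2,345,682.54 ≈ 1,531.56 → Q = 1,532
Orders per year = D/Q = 59,910 / 1,532 = 39.106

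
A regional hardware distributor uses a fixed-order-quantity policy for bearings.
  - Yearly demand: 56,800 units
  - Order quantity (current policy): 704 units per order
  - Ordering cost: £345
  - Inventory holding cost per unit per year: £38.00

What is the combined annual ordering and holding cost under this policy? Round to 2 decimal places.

Annual ordering cost = (D/Q)·S = (56,800/704) × 345 = £27,835.23
Annual holding cost  = (Q/2)·H = (704/2) × 38 = £13,376.00
Total = £27,835.23 + £13,376.00 = £41,211.23

£41,211.23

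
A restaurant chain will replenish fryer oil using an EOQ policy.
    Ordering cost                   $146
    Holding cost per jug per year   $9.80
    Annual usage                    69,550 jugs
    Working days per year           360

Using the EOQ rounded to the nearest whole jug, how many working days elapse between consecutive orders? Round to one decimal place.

Optimal lot size Q* = (2 × 69,550 × $146 / $9.8)^½ ≈ 1,439.55 → Q = 1,440 jugs
Cycle time = (working days × Q)/D = (360 × 1,440) / 69,550 = 7.454 days

7.5 days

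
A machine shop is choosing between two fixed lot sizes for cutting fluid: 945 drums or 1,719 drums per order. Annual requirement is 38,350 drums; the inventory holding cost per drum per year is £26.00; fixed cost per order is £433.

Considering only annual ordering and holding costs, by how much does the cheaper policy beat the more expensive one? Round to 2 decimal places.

£2,150.00

For each Q, cost = (D/Q)·S + (Q/2)·H.
TC(945) = (38,350/945)×433 + (945/2)×26 = £29,857.01
TC(1,719) = (38,350/1,719)×433 + (1,719/2)×26 = £32,007.01
Lots of 945 are cheaper by £2,150.00.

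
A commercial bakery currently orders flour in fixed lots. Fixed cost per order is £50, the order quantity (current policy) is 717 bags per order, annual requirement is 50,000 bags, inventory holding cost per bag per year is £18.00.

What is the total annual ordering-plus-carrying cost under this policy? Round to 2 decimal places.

Annual ordering cost = (D/Q)·S = (50,000/717) × 50 = £3,486.75
Annual holding cost  = (Q/2)·H = (717/2) × 18 = £6,453.00
Total = £3,486.75 + £6,453.00 = £9,939.75

£9,939.75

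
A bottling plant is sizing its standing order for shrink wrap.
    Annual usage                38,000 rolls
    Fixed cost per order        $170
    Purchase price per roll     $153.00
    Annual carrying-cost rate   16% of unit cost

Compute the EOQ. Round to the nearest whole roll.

Holding cost per roll per year: H = 16% × $153 = $24.4800
2DS/H = 2·38,000·170/24.48 = 527,777.78
EOQ = √527,777.78 ≈ 726.48

726 rolls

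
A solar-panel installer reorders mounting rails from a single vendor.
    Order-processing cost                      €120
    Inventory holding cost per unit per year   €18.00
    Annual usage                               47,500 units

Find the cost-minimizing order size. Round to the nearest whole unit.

Q* = √(2·D·S / H) = √(2·47,500·120 / 18) = √633,333.3 ≈ 795.82

796 units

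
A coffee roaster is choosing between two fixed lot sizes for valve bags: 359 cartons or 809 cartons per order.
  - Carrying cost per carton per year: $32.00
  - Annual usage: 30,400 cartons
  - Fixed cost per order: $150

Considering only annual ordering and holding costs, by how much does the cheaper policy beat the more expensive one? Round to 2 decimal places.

For each Q, cost = (D/Q)·S + (Q/2)·H.
TC(359) = (30,400/359)×150 + (359/2)×32 = $18,445.95
TC(809) = (30,400/809)×150 + (809/2)×32 = $18,580.59
|ΔTC| = |$18,445.95 − $18,580.59| = $134.64

$134.64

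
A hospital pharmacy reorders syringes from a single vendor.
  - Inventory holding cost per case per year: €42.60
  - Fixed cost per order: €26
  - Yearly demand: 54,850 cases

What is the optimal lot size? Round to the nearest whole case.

259 cases

EOQ = √(2DS/H) = √(2 × 54,850 × 26 / 42.6)
    = √(66,953.05) ≈ 258.75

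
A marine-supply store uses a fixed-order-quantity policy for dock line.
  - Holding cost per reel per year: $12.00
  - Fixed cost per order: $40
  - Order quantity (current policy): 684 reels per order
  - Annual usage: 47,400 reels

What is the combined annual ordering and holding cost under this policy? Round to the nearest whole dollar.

Annual ordering cost = (D/Q)·S = (47,400/684) × 40 = $2,771.93
Annual holding cost  = (Q/2)·H = (684/2) × 12 = $4,104.00
Total = $2,771.93 + $4,104.00 = $6,875.93

$6,876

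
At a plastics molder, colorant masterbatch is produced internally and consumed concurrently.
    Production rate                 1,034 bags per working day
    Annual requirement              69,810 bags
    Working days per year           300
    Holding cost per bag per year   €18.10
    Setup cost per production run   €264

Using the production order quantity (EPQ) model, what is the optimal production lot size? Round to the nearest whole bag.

1,621 bags

d = 69,810/300 = 232.7000 bags/day;  effective holding cost H(1 − d/p) = 18.1·(1 − 232.7000/1034) = 14.02662
Q* = √(2DS / H_eff) = √(2·69,810·264 / 14.02662) ≈ 1,621.06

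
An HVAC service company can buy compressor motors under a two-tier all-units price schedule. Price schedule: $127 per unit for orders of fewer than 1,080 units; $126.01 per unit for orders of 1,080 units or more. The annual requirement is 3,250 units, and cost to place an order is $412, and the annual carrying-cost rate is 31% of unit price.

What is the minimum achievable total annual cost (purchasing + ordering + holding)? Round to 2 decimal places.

H₁ = 31%×$127 = $39.3700;  H₂ = 31%×$126.01 = $39.0631
EOQ₁ = √(2×3,250×412/39.3700) = 260.81  (< 1,080, feasible at tier 1)
EOQ₂ = √(2×3,250×412/39.0631) = 261.83  (< 1,080 → use Q = 1,080 at tier-2 price)
TC(tier 1 (EOQ₁), Q≈260.8) = $423,018.05
TC(tier 2, Q≈1,080.0) = $431,866.39
Minimum at tier 1 (EOQ₁): $423,018.05

$423,018.05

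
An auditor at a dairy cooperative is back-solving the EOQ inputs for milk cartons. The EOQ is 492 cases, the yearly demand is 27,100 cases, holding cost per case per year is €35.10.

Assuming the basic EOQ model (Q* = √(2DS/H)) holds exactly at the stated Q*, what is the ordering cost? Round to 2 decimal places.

€156.76

Since Q* = (2DS/H)^½, squaring gives Q*²·H = 2DS.
S = Q²H / (2D) = 492² × 35.1 / (2 × 27,100) = 156.7610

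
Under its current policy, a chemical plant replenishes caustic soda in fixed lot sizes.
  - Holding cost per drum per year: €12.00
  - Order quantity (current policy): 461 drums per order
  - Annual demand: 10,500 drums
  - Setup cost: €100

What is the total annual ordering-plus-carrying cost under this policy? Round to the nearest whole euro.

Ordering: D/Q × S = 10,500/461 × €100 = €2,277.66
Holding:  Q/2 × H = 461/2 × €12 = €2,766.00
Total = €2,277.66 + €2,766.00 = €5,043.66

€5,044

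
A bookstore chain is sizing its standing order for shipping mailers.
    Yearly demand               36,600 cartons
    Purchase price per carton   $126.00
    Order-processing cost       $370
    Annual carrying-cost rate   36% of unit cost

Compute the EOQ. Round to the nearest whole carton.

Carrying cost H = $126 × 36% = $45.3600/carton/yr
2DS/H = 2·36,600·370/45.36 = 597,089.95
EOQ = √597,089.95 ≈ 772.72

773 cartons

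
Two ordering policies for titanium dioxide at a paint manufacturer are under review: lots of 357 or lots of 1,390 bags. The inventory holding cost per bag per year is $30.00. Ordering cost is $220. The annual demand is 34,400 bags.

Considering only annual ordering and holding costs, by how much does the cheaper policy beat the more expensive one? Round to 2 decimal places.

For each Q, cost = (D/Q)·S + (Q/2)·H.
TC(357) = (34,400/357)×220 + (357/2)×30 = $26,553.88
TC(1,390) = (34,400/1,390)×220 + (1,390/2)×30 = $26,294.60
Lots of 1,390 are cheaper by $259.28.

$259.28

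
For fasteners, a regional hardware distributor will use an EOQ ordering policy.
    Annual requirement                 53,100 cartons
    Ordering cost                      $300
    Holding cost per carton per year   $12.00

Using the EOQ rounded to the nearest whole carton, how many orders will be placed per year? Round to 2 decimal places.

32.60 orders per year

EOQ = √(2DS/H) = √(2 × 53,100 × 300 / 12)
    = √(2,655,000.00) ≈ 1,629.42 → Q = 1,629
Orders per year = D/Q = 53,100 / 1,629 = 32.597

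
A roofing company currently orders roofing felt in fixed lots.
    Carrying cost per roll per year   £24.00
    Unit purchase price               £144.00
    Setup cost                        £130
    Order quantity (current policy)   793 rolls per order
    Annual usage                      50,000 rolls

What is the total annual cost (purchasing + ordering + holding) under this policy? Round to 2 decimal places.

£7,217,712.72

Orders/yr = 50,000/793 = 63.052; ordering cost = 63.052 × £130 = £8,196.72
Average inventory = 793/2 = 396.5; holding cost = 396.5 × £24 = £9,516.00
Purchase cost = D·C = 50,000 × 144 = £7,200,000.00
Total = £8,196.72 + £9,516.00 + £7,200,000.00 = £7,217,712.72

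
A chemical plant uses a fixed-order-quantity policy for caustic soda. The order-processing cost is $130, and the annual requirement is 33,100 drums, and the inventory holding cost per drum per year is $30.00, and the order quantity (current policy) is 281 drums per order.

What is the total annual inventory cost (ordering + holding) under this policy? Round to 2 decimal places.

Ordering: D/Q × S = 33,100/281 × $130 = $15,313.17
Holding:  Q/2 × H = 281/2 × $30 = $4,215.00
Total = $15,313.17 + $4,215.00 = $19,528.17

$19,528.17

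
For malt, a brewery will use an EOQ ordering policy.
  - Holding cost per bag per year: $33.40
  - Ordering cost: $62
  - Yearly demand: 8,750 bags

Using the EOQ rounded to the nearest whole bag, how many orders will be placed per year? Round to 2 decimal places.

48.61 orders per year

EOQ = √(2DS/H) = √(2 × 8,750 × 62 / 33.4)
    = √(32,485.03) ≈ 180.24 → Q = 180
Orders per year = D/Q = 8,750 / 180 = 48.611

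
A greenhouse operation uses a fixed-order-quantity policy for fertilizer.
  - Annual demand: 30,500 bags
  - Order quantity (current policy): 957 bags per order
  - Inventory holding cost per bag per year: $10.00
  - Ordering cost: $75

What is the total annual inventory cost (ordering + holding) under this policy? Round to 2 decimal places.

Orders/yr = 30,500/957 = 31.870; ordering cost = 31.870 × $75 = $2,390.28
Average inventory = 957/2 = 478.5; holding cost = 478.5 × $10 = $4,785.00
Total = $2,390.28 + $4,785.00 = $7,175.28

$7,175.28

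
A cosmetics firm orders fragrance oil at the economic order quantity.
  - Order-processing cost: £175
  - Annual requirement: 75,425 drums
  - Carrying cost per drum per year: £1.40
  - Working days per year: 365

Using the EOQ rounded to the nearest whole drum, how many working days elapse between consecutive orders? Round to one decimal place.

EOQ = √(2DS/H) = √(2 × 75,425 × 175 / 1.4)
    = √(18,856,250.00) ≈ 4,342.38 → Q = 4,342 drums
Cycle time = (working days × Q)/D = (365 × 4,342) / 75,425 = 21.012 days

21.0 days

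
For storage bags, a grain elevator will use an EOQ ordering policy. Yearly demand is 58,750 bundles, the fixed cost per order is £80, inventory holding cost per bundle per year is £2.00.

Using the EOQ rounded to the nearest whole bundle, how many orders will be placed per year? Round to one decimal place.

27.1 orders per year

EOQ = √(2DS/H) = √(2 × 58,750 × 80 / 2)
    = √(4,700,000.00) ≈ 2,167.95 → Q = 2,168
Orders per year = D/Q = 58,750 / 2,168 = 27.099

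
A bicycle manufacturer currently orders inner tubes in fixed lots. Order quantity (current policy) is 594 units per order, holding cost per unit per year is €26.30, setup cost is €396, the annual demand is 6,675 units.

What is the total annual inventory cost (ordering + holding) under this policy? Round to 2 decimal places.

Ordering: D/Q × S = 6,675/594 × €396 = €4,450.00
Holding:  Q/2 × H = 594/2 × €26.3 = €7,811.10
Total = €4,450.00 + €7,811.10 = €12,261.10

€12,261.10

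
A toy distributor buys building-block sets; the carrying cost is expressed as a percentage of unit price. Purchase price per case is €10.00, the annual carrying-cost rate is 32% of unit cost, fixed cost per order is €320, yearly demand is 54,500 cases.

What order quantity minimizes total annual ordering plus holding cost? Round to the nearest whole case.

Carrying cost H = €10 × 32% = €3.2000/case/yr
Optimal lot size Q* = (2 × 54,500 × €320 / €3.2)^½ ≈ 3,301.51

3,302 cases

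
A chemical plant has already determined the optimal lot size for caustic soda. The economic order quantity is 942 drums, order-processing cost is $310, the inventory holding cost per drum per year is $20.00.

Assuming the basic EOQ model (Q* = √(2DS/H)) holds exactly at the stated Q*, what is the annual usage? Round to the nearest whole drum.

From Q* = √(2DS/H) ⇒ Q*² = 2DS/H.
D = Q²H / (2S) = 942² × 20 / (2 × 310) = 28,624.65

28,625 drums per year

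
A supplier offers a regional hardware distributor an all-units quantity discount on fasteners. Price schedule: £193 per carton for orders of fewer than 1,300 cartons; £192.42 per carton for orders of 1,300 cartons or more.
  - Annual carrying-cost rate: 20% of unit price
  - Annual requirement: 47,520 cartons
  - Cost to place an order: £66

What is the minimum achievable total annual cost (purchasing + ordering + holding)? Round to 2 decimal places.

£9,171,225.55

H₁ = 20%×£193 = £38.6000;  H₂ = 20%×£192.42 = £38.4840
EOQ₁ = √(2×47,520×66/38.6000) = 403.12  (< 1,300, feasible at tier 1)
EOQ₂ = √(2×47,520×66/38.4840) = 403.72  (< 1,300 → use Q = 1,300 at tier-2 price)
TC(tier 1 (EOQ₁), Q≈403.1) = £9,186,920.33
TC(tier 2, Q≈1,300.0) = £9,171,225.55
Minimum at tier 2: £9,171,225.55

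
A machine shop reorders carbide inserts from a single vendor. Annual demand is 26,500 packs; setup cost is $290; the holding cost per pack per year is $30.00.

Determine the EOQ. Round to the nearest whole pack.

716 packs

Q* = √(2·D·S / H) = √(2·26,500·290 / 30) = √512,333.3 ≈ 715.77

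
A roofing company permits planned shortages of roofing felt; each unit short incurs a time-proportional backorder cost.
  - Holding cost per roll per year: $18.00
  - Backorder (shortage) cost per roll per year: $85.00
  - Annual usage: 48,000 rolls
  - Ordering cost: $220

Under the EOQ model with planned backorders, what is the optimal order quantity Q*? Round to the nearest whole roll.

Q* = √(2DS/H) · √((H + b)/b)
   = √(2 × 48,000 × 220 / 18) · √((18 + 85) / 85)
   = 1,083.205 × 1.1008 ≈ 1,192.39

1,192 rolls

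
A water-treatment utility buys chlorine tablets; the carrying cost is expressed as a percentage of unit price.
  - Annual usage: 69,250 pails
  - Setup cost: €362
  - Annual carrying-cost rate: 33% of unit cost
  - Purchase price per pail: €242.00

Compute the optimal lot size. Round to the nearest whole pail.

792 pails

Holding cost per pail per year: H = 33% × €242 = €79.8600
Optimal lot size Q* = (2 × 69,250 × €362 / €79.86)^½ ≈ 792.35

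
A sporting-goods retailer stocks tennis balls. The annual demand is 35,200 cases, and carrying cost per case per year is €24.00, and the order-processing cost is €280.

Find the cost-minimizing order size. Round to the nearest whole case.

2DS/H = 2·35,200·280/24 = 821,333.33
EOQ = √821,333.33 ≈ 906.27

906 cases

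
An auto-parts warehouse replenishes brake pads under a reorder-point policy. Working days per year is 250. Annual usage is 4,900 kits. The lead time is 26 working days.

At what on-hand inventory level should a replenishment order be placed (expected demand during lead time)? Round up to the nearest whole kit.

510 kits

Daily demand d = 4,900 / 250 = 19.600 kits/day
Demand during lead time = 19.600 × 26 = 509.60
Reorder point = 509.60 → round up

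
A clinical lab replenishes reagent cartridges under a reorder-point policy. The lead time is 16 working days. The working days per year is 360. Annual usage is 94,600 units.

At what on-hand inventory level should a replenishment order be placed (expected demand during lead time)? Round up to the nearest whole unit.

4,205 units

Daily demand d = 94,600 / 360 = 262.778 units/day
Demand during lead time = 262.778 × 16 = 4,204.44
Reorder point = 4,204.44 → round up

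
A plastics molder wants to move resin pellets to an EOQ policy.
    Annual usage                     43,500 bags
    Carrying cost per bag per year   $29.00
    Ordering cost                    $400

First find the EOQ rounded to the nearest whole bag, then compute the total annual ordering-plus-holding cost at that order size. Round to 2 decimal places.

Q* = √(2·D·S / H) = √(2·43,500·400 / 29) = √1,200,000.0 ≈ 1,095.45 → Q = 1,095 bags
Ordering: D/Q × S = 43,500/1,095 × $400 = $15,890.41
Holding:  Q/2 × H = 1,095/2 × $29 = $15,877.50
Total = $15,890.41 + $15,877.50 = $31,767.91

$31,767.91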